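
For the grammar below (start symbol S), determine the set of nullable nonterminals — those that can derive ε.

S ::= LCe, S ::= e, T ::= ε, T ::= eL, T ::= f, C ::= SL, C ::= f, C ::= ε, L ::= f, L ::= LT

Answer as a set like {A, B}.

{C, T}

Directly nullable (have an ε-rule): {C, T}.
Not nullable: L, S — each has a terminal in every rule's right-hand side or depends on a non-nullable symbol.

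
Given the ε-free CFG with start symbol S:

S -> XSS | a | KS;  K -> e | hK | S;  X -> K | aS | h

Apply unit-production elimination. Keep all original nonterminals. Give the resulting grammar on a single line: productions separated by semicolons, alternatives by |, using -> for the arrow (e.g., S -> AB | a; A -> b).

Unit productions: K->S, X->K.
Unit pairs (A ⇒* B via units): (K,S), (X,K), (X,S).
S: inherits non-unit rules of {S} → KS | XSS | a.
K: inherits non-unit rules of {K, S} → KS | XSS | a | e | hK.
X: inherits non-unit rules of {K, S, X} → KS | XSS | a | aS | e | h | hK.

S -> a | KS | XSS; K -> a | e | KS | hK | XSS; X -> a | e | h | KS | aS | hK | XSS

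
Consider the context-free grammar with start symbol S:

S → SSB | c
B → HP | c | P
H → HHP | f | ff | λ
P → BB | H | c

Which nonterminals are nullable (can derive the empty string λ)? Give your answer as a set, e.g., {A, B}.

{B, H, P}

Directly nullable (have an ε-rule): {H}.
P is nullable via P -> H (every symbol on the right is already known nullable).
B is nullable via B -> P (every symbol on the right is already known nullable).
Not nullable: S — each has a terminal in every rule's right-hand side or depends on a non-nullable symbol.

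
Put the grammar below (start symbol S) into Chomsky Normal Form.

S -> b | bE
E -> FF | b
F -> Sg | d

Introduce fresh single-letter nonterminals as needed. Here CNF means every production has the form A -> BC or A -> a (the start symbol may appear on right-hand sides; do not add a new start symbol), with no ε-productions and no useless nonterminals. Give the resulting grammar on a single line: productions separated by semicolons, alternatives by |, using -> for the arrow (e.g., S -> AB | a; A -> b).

S -> b | BE; A -> g; B -> b; E -> b | FF; F -> d | SA

No ε-productions.
No unit productions to eliminate.
TERM: introduce B -> b, A -> g and substitute in every rule of length ≥2.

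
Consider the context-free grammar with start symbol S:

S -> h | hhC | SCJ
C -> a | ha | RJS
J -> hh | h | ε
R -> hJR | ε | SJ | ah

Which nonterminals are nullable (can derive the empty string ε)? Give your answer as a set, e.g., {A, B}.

Directly nullable (have an ε-rule): {J, R}.
Not nullable: C, S — each has a terminal in every rule's right-hand side or depends on a non-nullable symbol.

{J, R}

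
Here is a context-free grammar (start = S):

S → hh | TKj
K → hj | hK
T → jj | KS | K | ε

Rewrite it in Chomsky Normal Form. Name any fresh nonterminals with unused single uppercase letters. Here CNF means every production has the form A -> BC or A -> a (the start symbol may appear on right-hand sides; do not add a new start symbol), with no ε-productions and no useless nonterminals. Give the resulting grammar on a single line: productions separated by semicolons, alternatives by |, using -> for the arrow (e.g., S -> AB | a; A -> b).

S -> AA | KB | TC; A -> h; B -> j; C -> KB; K -> AB | AK; T -> AB | AK | BB | KS

Nullable: {T}; after ε-elimination: S -> Kj | hh | TKj; K -> hK | hj; T -> K | KS | jj.
After unit-elimination: S -> Kj | hh | TKj; K -> hK | hj; T -> KS | hK | hj | jj.
TERM: introduce A -> h, B -> j and substitute in every rule of length ≥2.
BIN: S -> TKB becomes S -> TC, C -> KB.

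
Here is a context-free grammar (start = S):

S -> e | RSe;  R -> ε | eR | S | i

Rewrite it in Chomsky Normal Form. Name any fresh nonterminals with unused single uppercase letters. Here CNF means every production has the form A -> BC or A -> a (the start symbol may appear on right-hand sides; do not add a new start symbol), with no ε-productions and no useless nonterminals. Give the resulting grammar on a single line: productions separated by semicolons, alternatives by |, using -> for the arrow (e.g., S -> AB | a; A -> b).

S -> e | RC | SA; A -> e; B -> SA; C -> SA; R -> e | i | AR | RB | SA

Nullable: {R}; after ε-elimination: S -> e | Se | RSe; R -> S | e | i | eR.
After unit-elimination: S -> e | Se | RSe; R -> e | i | Se | eR | RSe.
TERM: introduce A -> e and substitute in every rule of length ≥2.
BIN: R -> RSA becomes R -> RB, B -> SA; S -> RSA becomes S -> RC, C -> SA.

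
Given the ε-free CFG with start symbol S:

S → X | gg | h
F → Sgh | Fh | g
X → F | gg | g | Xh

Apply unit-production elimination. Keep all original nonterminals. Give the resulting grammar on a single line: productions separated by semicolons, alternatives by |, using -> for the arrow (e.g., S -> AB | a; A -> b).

S -> g | h | Fh | Xh | gg | Sgh; F -> g | Fh | Sgh; X -> g | Fh | Xh | gg | Sgh

Unit productions: S->X, X->F.
Unit pairs (A ⇒* B via units): (S,F), (S,X), (X,F).
S: inherits non-unit rules of {F, S, X} → Fh | Sgh | Xh | g | gg | h.
F: inherits non-unit rules of {F} → Fh | Sgh | g.
X: inherits non-unit rules of {F, X} → Fh | Sgh | Xh | g | gg.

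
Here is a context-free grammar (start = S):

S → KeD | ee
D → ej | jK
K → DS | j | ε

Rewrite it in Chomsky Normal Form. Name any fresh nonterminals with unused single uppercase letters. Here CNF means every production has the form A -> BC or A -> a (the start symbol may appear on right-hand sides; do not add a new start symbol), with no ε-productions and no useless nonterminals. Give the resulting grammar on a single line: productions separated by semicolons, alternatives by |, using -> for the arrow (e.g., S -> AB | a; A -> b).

Nullable: {K}; after ε-elimination: S -> eD | ee | KeD; D -> j | ej | jK; K -> j | DS.
No unit productions to eliminate.
TERM: introduce A -> e, B -> j and substitute in every rule of length ≥2.
BIN: S -> KAD becomes S -> KC, C -> AD.

S -> AA | AD | KC; A -> e; B -> j; C -> AD; D -> j | AB | BK; K -> j | DS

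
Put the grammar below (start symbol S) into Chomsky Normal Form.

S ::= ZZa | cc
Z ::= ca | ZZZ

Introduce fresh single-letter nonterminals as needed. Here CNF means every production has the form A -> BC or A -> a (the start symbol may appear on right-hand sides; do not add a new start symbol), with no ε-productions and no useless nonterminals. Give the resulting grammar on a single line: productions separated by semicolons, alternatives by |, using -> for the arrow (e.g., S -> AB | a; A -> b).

No ε-productions.
No unit productions to eliminate.
TERM: introduce A -> a, B -> c and substitute in every rule of length ≥2.
BIN: S -> ZZA becomes S -> ZC, C -> ZA; Z -> ZZZ becomes Z -> ZD, D -> ZZ.

S -> BB | ZC; A -> a; B -> c; C -> ZA; D -> ZZ; Z -> BA | ZD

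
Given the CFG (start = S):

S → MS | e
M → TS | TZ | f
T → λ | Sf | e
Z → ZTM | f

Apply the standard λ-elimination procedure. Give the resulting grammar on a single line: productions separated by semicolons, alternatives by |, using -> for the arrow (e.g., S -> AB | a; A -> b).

Nullable set: {T}.
M -> TS: T nullable, giving S | TS.
M -> TZ: T nullable, giving TZ | Z.
Drop T -> λ.
Z -> ZTM: T nullable, giving ZM | ZTM.
Unchanged (no nullable symbols): S -> MS; S -> e; M -> f; T -> Sf; T -> e; Z -> f.

S -> e | MS; M -> S | Z | f | TS | TZ; T -> e | Sf; Z -> f | ZM | ZTM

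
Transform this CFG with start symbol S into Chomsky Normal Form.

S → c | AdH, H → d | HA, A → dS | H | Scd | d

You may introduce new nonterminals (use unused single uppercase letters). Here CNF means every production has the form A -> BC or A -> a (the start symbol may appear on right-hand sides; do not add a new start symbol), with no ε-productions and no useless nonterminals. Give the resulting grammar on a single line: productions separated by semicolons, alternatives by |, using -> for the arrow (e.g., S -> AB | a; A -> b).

No ε-productions.
After unit-elimination: S -> c | AdH; A -> d | HA | dS | Scd; H -> d | HA.
TERM: introduce B -> c, C -> d and substitute in every rule of length ≥2.
BIN: A -> SBC becomes A -> SD, D -> BC; S -> ACH becomes S -> AE, E -> CH.

S -> c | AE; A -> d | CS | HA | SD; B -> c; C -> d; D -> BC; E -> CH; H -> d | HA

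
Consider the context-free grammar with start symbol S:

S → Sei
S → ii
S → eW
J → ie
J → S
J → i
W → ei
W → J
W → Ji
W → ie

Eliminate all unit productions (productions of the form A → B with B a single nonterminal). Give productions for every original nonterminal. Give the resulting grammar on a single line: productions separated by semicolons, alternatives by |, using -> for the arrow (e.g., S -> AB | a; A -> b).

S -> eW | ii | Sei; J -> i | eW | ie | ii | Sei; W -> i | Ji | eW | ei | ie | ii | Sei

Unit productions: J->S, W->J.
Unit pairs (A ⇒* B via units): (J,S), (W,J), (W,S).
S: inherits non-unit rules of {S} → Sei | eW | ii.
J: inherits non-unit rules of {J, S} → Sei | eW | i | ie | ii.
W: inherits non-unit rules of {J, S, W} → Ji | Sei | eW | ei | i | ie | ii.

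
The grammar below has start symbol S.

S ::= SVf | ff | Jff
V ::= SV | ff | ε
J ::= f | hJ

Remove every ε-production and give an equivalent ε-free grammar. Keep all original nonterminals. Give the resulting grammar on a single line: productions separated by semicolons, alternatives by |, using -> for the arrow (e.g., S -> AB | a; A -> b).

Nullable set: {V}.
S -> SVf: V nullable, giving SVf | Sf.
Drop V -> ε.
V -> SV: V nullable, giving S | SV.
Unchanged (no nullable symbols): S -> Jff; S -> ff; J -> f; J -> hJ; V -> ff.

S -> Sf | ff | Jff | SVf; J -> f | hJ; V -> S | SV | ff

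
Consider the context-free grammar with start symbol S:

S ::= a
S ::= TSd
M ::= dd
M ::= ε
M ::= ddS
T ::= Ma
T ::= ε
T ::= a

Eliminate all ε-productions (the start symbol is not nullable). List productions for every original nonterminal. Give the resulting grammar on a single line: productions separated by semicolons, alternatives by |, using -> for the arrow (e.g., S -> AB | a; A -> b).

Nullable set: {M, T}.
S -> TSd: T nullable, giving Sd | TSd.
Drop M -> ε.
Drop T -> ε.
T -> Ma: M nullable, giving Ma | a.
Unchanged (no nullable symbols): S -> a; M -> dd; M -> ddS; T -> a.

S -> a | Sd | TSd; M -> dd | ddS; T -> a | Ma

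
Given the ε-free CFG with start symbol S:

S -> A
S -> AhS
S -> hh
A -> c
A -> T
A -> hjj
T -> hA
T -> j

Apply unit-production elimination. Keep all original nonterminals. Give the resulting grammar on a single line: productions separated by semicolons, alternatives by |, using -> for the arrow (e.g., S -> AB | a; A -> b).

S -> c | j | hA | hh | AhS | hjj; A -> c | j | hA | hjj; T -> j | hA

Unit productions: A->T, S->A.
Unit pairs (A ⇒* B via units): (A,T), (S,A), (S,T).
S: inherits non-unit rules of {A, S, T} → AhS | c | hA | hh | hjj | j.
A: inherits non-unit rules of {A, T} → c | hA | hjj | j.
T: inherits non-unit rules of {T} → hA | j.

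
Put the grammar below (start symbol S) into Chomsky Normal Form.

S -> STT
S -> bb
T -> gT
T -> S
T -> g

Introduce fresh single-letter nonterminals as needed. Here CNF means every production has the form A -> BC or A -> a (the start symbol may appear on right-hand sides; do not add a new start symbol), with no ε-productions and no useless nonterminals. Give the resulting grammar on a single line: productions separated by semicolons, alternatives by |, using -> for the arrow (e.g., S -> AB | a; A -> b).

No ε-productions.
After unit-elimination: S -> bb | STT; T -> g | bb | gT | STT.
TERM: introduce A -> b, B -> g and substitute in every rule of length ≥2.
BIN: S -> STT becomes S -> SC, C -> TT; T -> STT becomes T -> SD, D -> TT.

S -> AA | SC; A -> b; B -> g; C -> TT; D -> TT; T -> g | AA | BT | SD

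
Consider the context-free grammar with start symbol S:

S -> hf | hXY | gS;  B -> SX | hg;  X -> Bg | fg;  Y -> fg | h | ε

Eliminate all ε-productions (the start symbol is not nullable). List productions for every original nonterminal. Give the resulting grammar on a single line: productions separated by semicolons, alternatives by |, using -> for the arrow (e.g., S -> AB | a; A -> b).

Nullable set: {Y}.
S -> hXY: Y nullable, giving hX | hXY.
Drop Y -> ε.
Unchanged (no nullable symbols): S -> gS; S -> hf; B -> SX; B -> hg; X -> Bg; X -> fg; Y -> fg; Y -> h.

S -> gS | hX | hf | hXY; B -> SX | hg; X -> Bg | fg; Y -> h | fg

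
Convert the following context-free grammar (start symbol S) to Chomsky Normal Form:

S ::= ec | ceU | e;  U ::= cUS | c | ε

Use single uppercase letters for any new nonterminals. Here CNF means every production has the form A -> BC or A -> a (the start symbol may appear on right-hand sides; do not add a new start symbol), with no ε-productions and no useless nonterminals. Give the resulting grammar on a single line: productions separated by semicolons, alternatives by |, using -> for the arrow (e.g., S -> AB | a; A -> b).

S -> e | AB | AC | BA; A -> c; B -> e; C -> BU; D -> US; U -> c | AD | AS

Nullable: {U}; after ε-elimination: S -> e | ce | ec | ceU; U -> c | cS | cUS.
No unit productions to eliminate.
TERM: introduce A -> c, B -> e and substitute in every rule of length ≥2.
BIN: S -> ABU becomes S -> AC, C -> BU; U -> AUS becomes U -> AD, D -> US.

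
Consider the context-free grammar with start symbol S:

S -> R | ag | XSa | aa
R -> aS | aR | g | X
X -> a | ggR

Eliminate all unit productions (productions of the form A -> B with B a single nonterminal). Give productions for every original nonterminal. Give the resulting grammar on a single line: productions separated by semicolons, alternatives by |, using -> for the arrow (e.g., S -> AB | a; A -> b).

S -> a | g | aR | aS | aa | ag | XSa | ggR; R -> a | g | aR | aS | ggR; X -> a | ggR

Unit productions: R->X, S->R.
Unit pairs (A ⇒* B via units): (R,X), (S,R), (S,X).
S: inherits non-unit rules of {R, S, X} → XSa | a | aR | aS | aa | ag | g | ggR.
R: inherits non-unit rules of {R, X} → a | aR | aS | g | ggR.
X: inherits non-unit rules of {X} → a | ggR.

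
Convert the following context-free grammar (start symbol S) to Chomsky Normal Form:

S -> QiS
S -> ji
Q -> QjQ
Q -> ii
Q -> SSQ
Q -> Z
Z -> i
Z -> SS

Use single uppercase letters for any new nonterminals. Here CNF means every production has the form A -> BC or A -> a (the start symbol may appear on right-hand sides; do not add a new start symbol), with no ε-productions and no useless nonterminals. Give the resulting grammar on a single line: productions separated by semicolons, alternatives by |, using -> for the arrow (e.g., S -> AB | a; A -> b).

S -> AB | QE; A -> j; B -> i; C -> AQ; D -> SQ; E -> BS; Q -> i | BB | QC | SD | SS

No ε-productions.
After unit-elimination: S -> ji | QiS; Q -> i | SS | ii | QjQ | SSQ; Z -> i | SS.
TERM: introduce B -> i, A -> j and substitute in every rule of length ≥2.
BIN: Q -> QAQ becomes Q -> QC, C -> AQ; Q -> SSQ becomes Q -> SD, D -> SQ; S -> QBS becomes S -> QE, E -> BS.
Drop unreachable/unproductive: Z.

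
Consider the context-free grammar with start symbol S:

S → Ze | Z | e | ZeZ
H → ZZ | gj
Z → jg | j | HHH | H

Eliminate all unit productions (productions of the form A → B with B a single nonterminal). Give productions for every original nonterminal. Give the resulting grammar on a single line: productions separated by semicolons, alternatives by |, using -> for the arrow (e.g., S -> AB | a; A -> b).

Unit productions: S->Z, Z->H.
Unit pairs (A ⇒* B via units): (S,H), (S,Z), (Z,H).
S: inherits non-unit rules of {H, S, Z} → HHH | ZZ | Ze | ZeZ | e | gj | j | jg.
H: inherits non-unit rules of {H} → ZZ | gj.
Z: inherits non-unit rules of {H, Z} → HHH | ZZ | gj | j | jg.

S -> e | j | ZZ | Ze | gj | jg | HHH | ZeZ; H -> ZZ | gj; Z -> j | ZZ | gj | jg | HHH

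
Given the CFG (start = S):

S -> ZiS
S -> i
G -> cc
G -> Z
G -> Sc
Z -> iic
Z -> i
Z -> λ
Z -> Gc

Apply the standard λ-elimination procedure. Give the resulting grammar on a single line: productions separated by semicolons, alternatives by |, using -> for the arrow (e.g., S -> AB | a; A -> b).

S -> i | iS | ZiS; G -> Z | Sc | cc; Z -> c | i | Gc | iic

Nullable set: {G, Z}.
S -> ZiS: Z nullable, giving ZiS | iS.
G -> Z: Z nullable, giving Z.
Drop Z -> λ.
Z -> Gc: G nullable, giving Gc | c.
Unchanged (no nullable symbols): S -> i; G -> Sc; G -> cc; Z -> i; Z -> iic.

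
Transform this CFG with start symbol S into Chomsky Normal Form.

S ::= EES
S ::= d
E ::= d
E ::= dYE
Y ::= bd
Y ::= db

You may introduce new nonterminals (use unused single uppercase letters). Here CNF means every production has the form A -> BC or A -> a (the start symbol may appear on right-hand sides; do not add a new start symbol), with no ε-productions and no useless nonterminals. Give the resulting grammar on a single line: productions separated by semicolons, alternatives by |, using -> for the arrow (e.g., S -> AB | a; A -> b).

No ε-productions.
No unit productions to eliminate.
TERM: introduce B -> b, A -> d and substitute in every rule of length ≥2.
BIN: E -> AYE becomes E -> AC, C -> YE; S -> EES becomes S -> ED, D -> ES.

S -> d | ED; A -> d; B -> b; C -> YE; D -> ES; E -> d | AC; Y -> AB | BA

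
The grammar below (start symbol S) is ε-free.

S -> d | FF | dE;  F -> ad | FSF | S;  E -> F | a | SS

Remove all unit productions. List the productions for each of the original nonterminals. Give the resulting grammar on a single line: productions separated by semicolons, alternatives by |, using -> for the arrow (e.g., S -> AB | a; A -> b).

S -> d | FF | dE; E -> a | d | FF | SS | ad | dE | FSF; F -> d | FF | ad | dE | FSF

Unit productions: E->F, F->S.
Unit pairs (A ⇒* B via units): (E,F), (E,S), (F,S).
S: inherits non-unit rules of {S} → FF | d | dE.
E: inherits non-unit rules of {E, F, S} → FF | FSF | SS | a | ad | d | dE.
F: inherits non-unit rules of {F, S} → FF | FSF | ad | d | dE.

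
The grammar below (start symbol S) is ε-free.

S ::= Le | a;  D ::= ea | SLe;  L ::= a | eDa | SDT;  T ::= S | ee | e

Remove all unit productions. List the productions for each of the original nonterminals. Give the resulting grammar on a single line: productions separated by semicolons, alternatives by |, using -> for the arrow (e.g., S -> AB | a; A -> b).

Unit productions: T->S.
Unit pairs (A ⇒* B via units): (T,S).
S: inherits non-unit rules of {S} → Le | a.
D: inherits non-unit rules of {D} → SLe | ea.
L: inherits non-unit rules of {L} → SDT | a | eDa.
T: inherits non-unit rules of {S, T} → Le | a | e | ee.

S -> a | Le; D -> ea | SLe; L -> a | SDT | eDa; T -> a | e | Le | ee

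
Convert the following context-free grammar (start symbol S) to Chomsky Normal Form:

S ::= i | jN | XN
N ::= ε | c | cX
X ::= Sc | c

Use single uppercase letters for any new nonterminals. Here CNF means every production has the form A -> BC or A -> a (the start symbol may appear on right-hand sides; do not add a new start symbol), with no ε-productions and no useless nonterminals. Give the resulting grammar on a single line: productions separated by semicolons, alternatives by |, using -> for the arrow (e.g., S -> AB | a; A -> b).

Nullable: {N}; after ε-elimination: S -> X | i | j | XN | jN; N -> c | cX; X -> c | Sc.
After unit-elimination: S -> c | i | j | Sc | XN | jN; N -> c | cX; X -> c | Sc.
TERM: introduce A -> c, B -> j and substitute in every rule of length ≥2.

S -> c | i | j | BN | SA | XN; A -> c; B -> j; N -> c | AX; X -> c | SA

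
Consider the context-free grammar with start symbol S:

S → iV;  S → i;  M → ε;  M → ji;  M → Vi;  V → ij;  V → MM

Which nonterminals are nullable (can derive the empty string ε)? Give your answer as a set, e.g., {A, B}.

Directly nullable (have an ε-rule): {M}.
V is nullable via V -> MM (every symbol on the right is already known nullable).
Not nullable: S — each has a terminal in every rule's right-hand side or depends on a non-nullable symbol.

{M, V}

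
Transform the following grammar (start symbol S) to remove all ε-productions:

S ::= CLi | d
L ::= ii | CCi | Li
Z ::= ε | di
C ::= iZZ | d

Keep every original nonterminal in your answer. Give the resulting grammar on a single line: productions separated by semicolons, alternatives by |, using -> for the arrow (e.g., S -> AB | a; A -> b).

Nullable set: {Z}.
C -> iZZ: Z, Z nullable, giving i | iZ | iZZ.
Drop Z -> ε.
Unchanged (no nullable symbols): S -> CLi; S -> d; C -> d; L -> CCi; L -> Li; L -> ii; Z -> di.

S -> d | CLi; C -> d | i | iZ | iZZ; L -> Li | ii | CCi; Z -> di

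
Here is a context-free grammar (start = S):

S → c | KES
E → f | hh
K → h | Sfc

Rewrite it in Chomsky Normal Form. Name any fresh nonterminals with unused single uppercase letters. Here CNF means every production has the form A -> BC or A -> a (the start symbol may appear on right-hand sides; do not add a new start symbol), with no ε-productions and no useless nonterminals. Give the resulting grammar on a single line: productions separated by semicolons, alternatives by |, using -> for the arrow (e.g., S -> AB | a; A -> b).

No ε-productions.
No unit productions to eliminate.
TERM: introduce C -> c, B -> f, A -> h and substitute in every rule of length ≥2.
BIN: K -> SBC becomes K -> SD, D -> BC; S -> KES becomes S -> KF, F -> ES.

S -> c | KF; A -> h; B -> f; C -> c; D -> BC; E -> f | AA; F -> ES; K -> h | SD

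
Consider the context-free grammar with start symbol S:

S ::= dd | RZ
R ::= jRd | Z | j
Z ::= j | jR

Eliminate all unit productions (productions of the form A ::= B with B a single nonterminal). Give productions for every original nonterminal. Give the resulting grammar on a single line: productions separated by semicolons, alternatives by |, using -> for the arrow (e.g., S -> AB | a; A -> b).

Unit productions: R->Z.
Unit pairs (A ⇒* B via units): (R,Z).
S: inherits non-unit rules of {S} → RZ | dd.
R: inherits non-unit rules of {R, Z} → j | jR | jRd.
Z: inherits non-unit rules of {Z} → j | jR.

S -> RZ | dd; R -> j | jR | jRd; Z -> j | jR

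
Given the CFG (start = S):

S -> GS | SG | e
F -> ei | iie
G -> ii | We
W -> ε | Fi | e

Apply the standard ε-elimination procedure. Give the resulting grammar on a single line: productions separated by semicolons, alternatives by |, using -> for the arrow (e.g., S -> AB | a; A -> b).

S -> e | GS | SG; F -> ei | iie; G -> e | We | ii; W -> e | Fi

Nullable set: {W}.
G -> We: W nullable, giving We | e.
Drop W -> ε.
Unchanged (no nullable symbols): S -> GS; S -> SG; S -> e; F -> ei; F -> iie; G -> ii; W -> Fi; W -> e.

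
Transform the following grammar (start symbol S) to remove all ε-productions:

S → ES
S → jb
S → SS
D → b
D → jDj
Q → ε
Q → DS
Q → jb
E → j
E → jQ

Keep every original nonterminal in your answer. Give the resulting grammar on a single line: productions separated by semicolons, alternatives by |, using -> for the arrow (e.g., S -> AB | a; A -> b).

S -> ES | SS | jb; D -> b | jDj; E -> j | jQ; Q -> DS | jb

Nullable set: {Q}.
E -> jQ: Q nullable, giving j | jQ.
Drop Q -> ε.
Unchanged (no nullable symbols): S -> ES; S -> SS; S -> jb; D -> b; D -> jDj; E -> j; Q -> DS; Q -> jb.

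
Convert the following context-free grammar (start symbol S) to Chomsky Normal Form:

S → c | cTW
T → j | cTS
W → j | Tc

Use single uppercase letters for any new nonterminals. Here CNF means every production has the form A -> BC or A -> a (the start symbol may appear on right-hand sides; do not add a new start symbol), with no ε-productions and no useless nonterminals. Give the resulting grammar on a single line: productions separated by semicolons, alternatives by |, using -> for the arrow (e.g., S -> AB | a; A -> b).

S -> c | AB; A -> c; B -> TW; C -> TS; T -> j | AC; W -> j | TA

No ε-productions.
No unit productions to eliminate.
TERM: introduce A -> c and substitute in every rule of length ≥2.
BIN: S -> ATW becomes S -> AB, B -> TW; T -> ATS becomes T -> AC, C -> TS.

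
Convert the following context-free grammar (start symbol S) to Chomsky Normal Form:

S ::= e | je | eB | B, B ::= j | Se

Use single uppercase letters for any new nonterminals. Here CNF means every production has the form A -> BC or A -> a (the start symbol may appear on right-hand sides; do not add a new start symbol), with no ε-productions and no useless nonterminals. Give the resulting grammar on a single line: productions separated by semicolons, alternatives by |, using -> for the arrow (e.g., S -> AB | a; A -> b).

S -> e | j | AB | CA | SA; A -> e; B -> j | SA; C -> j

No ε-productions.
After unit-elimination: S -> e | j | Se | eB | je; B -> j | Se.
TERM: introduce A -> e, C -> j and substitute in every rule of length ≥2.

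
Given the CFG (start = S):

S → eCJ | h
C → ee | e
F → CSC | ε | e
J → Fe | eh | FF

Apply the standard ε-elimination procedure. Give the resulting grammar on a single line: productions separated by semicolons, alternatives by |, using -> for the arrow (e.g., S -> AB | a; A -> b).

Nullable set: {F, J}.
S -> eCJ: J nullable, giving eC | eCJ.
Drop F -> ε.
J -> FF: F, F nullable, giving F | FF.
J -> Fe: F nullable, giving Fe | e.
Unchanged (no nullable symbols): S -> h; C -> e; C -> ee; F -> CSC; F -> e; J -> eh.

S -> h | eC | eCJ; C -> e | ee; F -> e | CSC; J -> F | e | FF | Fe | eh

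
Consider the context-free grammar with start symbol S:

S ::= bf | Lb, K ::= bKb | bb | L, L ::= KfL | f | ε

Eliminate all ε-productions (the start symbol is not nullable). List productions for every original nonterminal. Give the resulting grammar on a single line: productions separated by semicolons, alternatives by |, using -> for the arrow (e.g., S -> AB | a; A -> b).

S -> b | Lb | bf; K -> L | bb | bKb; L -> f | Kf | fL | KfL

Nullable set: {K, L}.
S -> Lb: L nullable, giving Lb | b.
K -> L: L nullable, giving L.
K -> bKb: K nullable, giving bKb | bb.
Drop L -> ε.
L -> KfL: K, L nullable, giving Kf | KfL | f | fL.
Unchanged (no nullable symbols): S -> bf; K -> bb; L -> f.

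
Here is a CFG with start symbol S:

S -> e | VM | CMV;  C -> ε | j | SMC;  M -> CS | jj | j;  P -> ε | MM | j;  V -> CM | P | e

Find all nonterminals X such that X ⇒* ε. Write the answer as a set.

Directly nullable (have an ε-rule): {C, P}.
V is nullable via V -> P (every symbol on the right is already known nullable).
Not nullable: M, S — each has a terminal in every rule's right-hand side or depends on a non-nullable symbol.

{C, P, V}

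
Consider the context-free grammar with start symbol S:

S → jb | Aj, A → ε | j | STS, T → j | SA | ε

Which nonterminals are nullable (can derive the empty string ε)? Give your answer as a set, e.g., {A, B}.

Directly nullable (have an ε-rule): {A, T}.
Not nullable: S — each has a terminal in every rule's right-hand side or depends on a non-nullable symbol.

{A, T}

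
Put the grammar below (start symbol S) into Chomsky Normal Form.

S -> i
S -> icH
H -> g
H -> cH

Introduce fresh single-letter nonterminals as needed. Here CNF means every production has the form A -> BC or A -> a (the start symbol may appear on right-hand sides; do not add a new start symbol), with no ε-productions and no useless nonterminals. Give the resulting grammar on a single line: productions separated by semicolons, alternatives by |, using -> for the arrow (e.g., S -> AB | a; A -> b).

No ε-productions.
No unit productions to eliminate.
TERM: introduce A -> c, B -> i and substitute in every rule of length ≥2.
BIN: S -> BAH becomes S -> BC, C -> AH.

S -> i | BC; A -> c; B -> i; C -> AH; H -> g | AH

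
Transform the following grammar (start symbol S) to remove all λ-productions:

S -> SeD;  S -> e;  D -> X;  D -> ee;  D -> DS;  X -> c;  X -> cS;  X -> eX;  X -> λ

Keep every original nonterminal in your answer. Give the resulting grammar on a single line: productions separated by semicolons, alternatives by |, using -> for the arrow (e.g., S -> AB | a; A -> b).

S -> e | Se | SeD; D -> S | X | DS | ee; X -> c | e | cS | eX

Nullable set: {D, X}.
S -> SeD: D nullable, giving Se | SeD.
D -> DS: D nullable, giving DS | S.
D -> X: X nullable, giving X.
Drop X -> λ.
X -> eX: X nullable, giving e | eX.
Unchanged (no nullable symbols): S -> e; D -> ee; X -> c; X -> cS.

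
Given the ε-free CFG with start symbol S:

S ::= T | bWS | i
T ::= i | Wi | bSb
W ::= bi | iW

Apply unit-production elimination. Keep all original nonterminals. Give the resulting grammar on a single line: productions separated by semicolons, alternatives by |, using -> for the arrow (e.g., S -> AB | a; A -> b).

S -> i | Wi | bSb | bWS; T -> i | Wi | bSb; W -> bi | iW

Unit productions: S->T.
Unit pairs (A ⇒* B via units): (S,T).
S: inherits non-unit rules of {S, T} → Wi | bSb | bWS | i.
T: inherits non-unit rules of {T} → Wi | bSb | i.
W: inherits non-unit rules of {W} → bi | iW.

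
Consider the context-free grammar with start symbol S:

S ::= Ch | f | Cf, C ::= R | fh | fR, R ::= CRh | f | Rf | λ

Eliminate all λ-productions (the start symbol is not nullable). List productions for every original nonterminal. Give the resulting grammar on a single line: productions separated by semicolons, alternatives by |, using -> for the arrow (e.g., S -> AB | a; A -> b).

S -> f | h | Cf | Ch; C -> R | f | fR | fh; R -> f | h | Ch | Rf | Rh | CRh

Nullable set: {C, R}.
S -> Cf: C nullable, giving Cf | f.
S -> Ch: C nullable, giving Ch | h.
C -> R: R nullable, giving R.
C -> fR: R nullable, giving f | fR.
Drop R -> λ.
R -> CRh: C, R nullable, giving CRh | Ch | Rh | h.
R -> Rf: R nullable, giving Rf | f.
Unchanged (no nullable symbols): S -> f; C -> fh; R -> f.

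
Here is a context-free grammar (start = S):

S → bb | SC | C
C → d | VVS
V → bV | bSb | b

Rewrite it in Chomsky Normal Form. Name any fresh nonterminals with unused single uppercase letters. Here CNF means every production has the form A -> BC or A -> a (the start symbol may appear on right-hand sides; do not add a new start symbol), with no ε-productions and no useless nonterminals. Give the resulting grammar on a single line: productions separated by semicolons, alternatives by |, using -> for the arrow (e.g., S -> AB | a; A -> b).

No ε-productions.
After unit-elimination: S -> d | SC | bb | VVS; C -> d | VVS; V -> b | bV | bSb.
TERM: introduce A -> b and substitute in every rule of length ≥2.
BIN: C -> VVS becomes C -> VB, B -> VS; S -> VVS becomes S -> VD, D -> VS; V -> ASA becomes V -> AE, E -> SA.

S -> d | AA | SC | VD; A -> b; B -> VS; C -> d | VB; D -> VS; E -> SA; V -> b | AE | AV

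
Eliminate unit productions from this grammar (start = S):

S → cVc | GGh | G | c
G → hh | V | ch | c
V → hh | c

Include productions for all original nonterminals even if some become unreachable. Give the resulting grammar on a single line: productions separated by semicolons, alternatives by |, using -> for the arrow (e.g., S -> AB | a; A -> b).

S -> c | ch | hh | GGh | cVc; G -> c | ch | hh; V -> c | hh

Unit productions: G->V, S->G.
Unit pairs (A ⇒* B via units): (G,V), (S,G), (S,V).
S: inherits non-unit rules of {G, S, V} → GGh | c | cVc | ch | hh.
G: inherits non-unit rules of {G, V} → c | ch | hh.
V: inherits non-unit rules of {V} → c | hh.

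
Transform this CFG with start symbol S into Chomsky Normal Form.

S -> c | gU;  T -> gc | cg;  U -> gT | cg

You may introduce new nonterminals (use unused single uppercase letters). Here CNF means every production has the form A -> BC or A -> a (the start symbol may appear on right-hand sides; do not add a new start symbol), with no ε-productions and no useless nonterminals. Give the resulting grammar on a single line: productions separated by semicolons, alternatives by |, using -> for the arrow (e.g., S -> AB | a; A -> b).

No ε-productions.
No unit productions to eliminate.
TERM: introduce B -> c, A -> g and substitute in every rule of length ≥2.

S -> c | AU; A -> g; B -> c; T -> AB | BA; U -> AT | BA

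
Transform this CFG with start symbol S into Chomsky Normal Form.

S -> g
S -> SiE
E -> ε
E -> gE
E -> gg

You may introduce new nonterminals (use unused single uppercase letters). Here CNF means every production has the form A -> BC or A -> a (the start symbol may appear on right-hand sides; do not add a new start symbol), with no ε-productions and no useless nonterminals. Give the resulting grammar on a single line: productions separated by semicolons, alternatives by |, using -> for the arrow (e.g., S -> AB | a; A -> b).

S -> g | SB | SC; A -> g; B -> i; C -> BE; E -> g | AA | AE

Nullable: {E}; after ε-elimination: S -> g | Si | SiE; E -> g | gE | gg.
No unit productions to eliminate.
TERM: introduce A -> g, B -> i and substitute in every rule of length ≥2.
BIN: S -> SBE becomes S -> SC, C -> BE.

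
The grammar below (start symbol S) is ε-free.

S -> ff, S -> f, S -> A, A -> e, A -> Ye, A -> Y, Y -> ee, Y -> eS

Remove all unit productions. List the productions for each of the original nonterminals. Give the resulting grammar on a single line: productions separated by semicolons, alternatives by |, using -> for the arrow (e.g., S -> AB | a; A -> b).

S -> e | f | Ye | eS | ee | ff; A -> e | Ye | eS | ee; Y -> eS | ee

Unit productions: A->Y, S->A.
Unit pairs (A ⇒* B via units): (A,Y), (S,A), (S,Y).
S: inherits non-unit rules of {A, S, Y} → Ye | e | eS | ee | f | ff.
A: inherits non-unit rules of {A, Y} → Ye | e | eS | ee.
Y: inherits non-unit rules of {Y} → eS | ee.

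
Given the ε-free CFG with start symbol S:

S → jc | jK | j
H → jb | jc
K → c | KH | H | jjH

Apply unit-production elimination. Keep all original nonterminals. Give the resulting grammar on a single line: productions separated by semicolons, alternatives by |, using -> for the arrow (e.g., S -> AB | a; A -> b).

Unit productions: K->H.
Unit pairs (A ⇒* B via units): (K,H).
S: inherits non-unit rules of {S} → j | jK | jc.
H: inherits non-unit rules of {H} → jb | jc.
K: inherits non-unit rules of {H, K} → KH | c | jb | jc | jjH.

S -> j | jK | jc; H -> jb | jc; K -> c | KH | jb | jc | jjH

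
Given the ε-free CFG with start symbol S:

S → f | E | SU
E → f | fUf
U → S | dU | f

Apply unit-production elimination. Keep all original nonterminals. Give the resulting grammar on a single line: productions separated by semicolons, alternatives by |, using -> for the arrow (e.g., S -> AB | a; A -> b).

Unit productions: S->E, U->S.
Unit pairs (A ⇒* B via units): (S,E), (U,E), (U,S).
S: inherits non-unit rules of {E, S} → SU | f | fUf.
E: inherits non-unit rules of {E} → f | fUf.
U: inherits non-unit rules of {E, S, U} → SU | dU | f | fUf.

S -> f | SU | fUf; E -> f | fUf; U -> f | SU | dU | fUf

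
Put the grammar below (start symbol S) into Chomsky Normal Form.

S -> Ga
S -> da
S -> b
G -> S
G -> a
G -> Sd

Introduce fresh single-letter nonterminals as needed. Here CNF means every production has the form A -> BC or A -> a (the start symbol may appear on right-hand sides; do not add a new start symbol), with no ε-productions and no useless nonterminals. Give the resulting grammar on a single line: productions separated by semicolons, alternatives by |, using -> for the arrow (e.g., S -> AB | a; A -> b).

No ε-productions.
After unit-elimination: S -> b | Ga | da; G -> a | b | Ga | Sd | da.
TERM: introduce A -> a, B -> d and substitute in every rule of length ≥2.

S -> b | BA | GA; A -> a; B -> d; G -> a | b | BA | GA | SB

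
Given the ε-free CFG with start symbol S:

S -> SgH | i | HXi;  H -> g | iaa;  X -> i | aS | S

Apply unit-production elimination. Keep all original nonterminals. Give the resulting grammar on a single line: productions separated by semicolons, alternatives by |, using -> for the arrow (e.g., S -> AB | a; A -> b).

Unit productions: X->S.
Unit pairs (A ⇒* B via units): (X,S).
S: inherits non-unit rules of {S} → HXi | SgH | i.
H: inherits non-unit rules of {H} → g | iaa.
X: inherits non-unit rules of {S, X} → HXi | SgH | aS | i.

S -> i | HXi | SgH; H -> g | iaa; X -> i | aS | HXi | SgH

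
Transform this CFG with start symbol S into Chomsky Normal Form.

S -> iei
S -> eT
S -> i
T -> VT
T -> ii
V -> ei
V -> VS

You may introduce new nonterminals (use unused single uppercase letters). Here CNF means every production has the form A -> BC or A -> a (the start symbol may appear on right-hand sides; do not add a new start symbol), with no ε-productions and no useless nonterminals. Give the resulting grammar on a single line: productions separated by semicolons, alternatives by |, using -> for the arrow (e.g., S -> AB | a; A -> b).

No ε-productions.
No unit productions to eliminate.
TERM: introduce A -> e, B -> i and substitute in every rule of length ≥2.
BIN: S -> BAB becomes S -> BC, C -> AB.

S -> i | AT | BC; A -> e; B -> i; C -> AB; T -> BB | VT; V -> AB | VS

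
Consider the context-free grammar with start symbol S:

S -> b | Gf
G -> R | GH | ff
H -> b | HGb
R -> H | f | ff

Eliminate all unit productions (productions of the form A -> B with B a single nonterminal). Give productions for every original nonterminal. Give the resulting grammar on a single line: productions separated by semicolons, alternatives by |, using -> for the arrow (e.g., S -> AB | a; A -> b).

S -> b | Gf; G -> b | f | GH | ff | HGb; H -> b | HGb; R -> b | f | ff | HGb

Unit productions: G->R, R->H.
Unit pairs (A ⇒* B via units): (G,H), (G,R), (R,H).
S: inherits non-unit rules of {S} → Gf | b.
G: inherits non-unit rules of {G, H, R} → GH | HGb | b | f | ff.
H: inherits non-unit rules of {H} → HGb | b.
R: inherits non-unit rules of {H, R} → HGb | b | f | ff.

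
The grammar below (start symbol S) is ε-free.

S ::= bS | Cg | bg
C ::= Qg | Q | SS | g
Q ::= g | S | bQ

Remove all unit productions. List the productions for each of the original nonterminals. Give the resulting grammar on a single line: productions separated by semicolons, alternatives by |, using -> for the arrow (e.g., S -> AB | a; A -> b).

Unit productions: C->Q, Q->S.
Unit pairs (A ⇒* B via units): (C,Q), (C,S), (Q,S).
S: inherits non-unit rules of {S} → Cg | bS | bg.
C: inherits non-unit rules of {C, Q, S} → Cg | Qg | SS | bQ | bS | bg | g.
Q: inherits non-unit rules of {Q, S} → Cg | bQ | bS | bg | g.

S -> Cg | bS | bg; C -> g | Cg | Qg | SS | bQ | bS | bg; Q -> g | Cg | bQ | bS | bg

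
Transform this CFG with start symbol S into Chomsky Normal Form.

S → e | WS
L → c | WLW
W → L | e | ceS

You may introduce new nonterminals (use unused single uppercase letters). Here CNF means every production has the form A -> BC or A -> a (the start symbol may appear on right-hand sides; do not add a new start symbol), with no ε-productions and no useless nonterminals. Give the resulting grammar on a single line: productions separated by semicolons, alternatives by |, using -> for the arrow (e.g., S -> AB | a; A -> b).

S -> e | WS; A -> c; B -> e; C -> LW; D -> BS; E -> LW; L -> c | WC; W -> c | e | AD | WE

No ε-productions.
After unit-elimination: S -> e | WS; L -> c | WLW; W -> c | e | WLW | ceS.
TERM: introduce A -> c, B -> e and substitute in every rule of length ≥2.
BIN: L -> WLW becomes L -> WC, C -> LW; W -> ABS becomes W -> AD, D -> BS; W -> WLW becomes W -> WE, E -> LW.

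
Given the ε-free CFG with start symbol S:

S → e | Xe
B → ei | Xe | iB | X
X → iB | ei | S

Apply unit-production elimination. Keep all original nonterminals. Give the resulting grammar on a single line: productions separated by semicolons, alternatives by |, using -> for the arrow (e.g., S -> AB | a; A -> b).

Unit productions: B->X, X->S.
Unit pairs (A ⇒* B via units): (B,S), (B,X), (X,S).
S: inherits non-unit rules of {S} → Xe | e.
B: inherits non-unit rules of {B, S, X} → Xe | e | ei | iB.
X: inherits non-unit rules of {S, X} → Xe | e | ei | iB.

S -> e | Xe; B -> e | Xe | ei | iB; X -> e | Xe | ei | iB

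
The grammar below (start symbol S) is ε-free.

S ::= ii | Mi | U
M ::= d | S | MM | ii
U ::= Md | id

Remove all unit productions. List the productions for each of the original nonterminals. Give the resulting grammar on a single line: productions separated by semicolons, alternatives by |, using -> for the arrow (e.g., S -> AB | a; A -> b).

S -> Md | Mi | id | ii; M -> d | MM | Md | Mi | id | ii; U -> Md | id

Unit productions: M->S, S->U.
Unit pairs (A ⇒* B via units): (M,S), (M,U), (S,U).
S: inherits non-unit rules of {S, U} → Md | Mi | id | ii.
M: inherits non-unit rules of {M, S, U} → MM | Md | Mi | d | id | ii.
U: inherits non-unit rules of {U} → Md | id.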